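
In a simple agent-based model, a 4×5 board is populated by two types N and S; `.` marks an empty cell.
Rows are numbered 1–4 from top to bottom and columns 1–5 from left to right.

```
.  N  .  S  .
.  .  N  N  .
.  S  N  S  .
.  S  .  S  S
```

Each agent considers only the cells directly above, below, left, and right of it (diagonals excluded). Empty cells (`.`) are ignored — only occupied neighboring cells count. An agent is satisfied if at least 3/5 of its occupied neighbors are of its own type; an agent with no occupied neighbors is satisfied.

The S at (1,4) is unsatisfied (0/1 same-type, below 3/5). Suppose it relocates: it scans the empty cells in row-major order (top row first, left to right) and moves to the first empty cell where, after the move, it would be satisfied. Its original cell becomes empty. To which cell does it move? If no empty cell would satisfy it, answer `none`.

(1,5)

Vacating (1,4). Empty cells in order:
  (1,1): 0/1 same-type → still unsatisfied.
  (1,3): 0/2 same-type → still unsatisfied.
  (1,5): 0/0 same-type → satisfied — stop here.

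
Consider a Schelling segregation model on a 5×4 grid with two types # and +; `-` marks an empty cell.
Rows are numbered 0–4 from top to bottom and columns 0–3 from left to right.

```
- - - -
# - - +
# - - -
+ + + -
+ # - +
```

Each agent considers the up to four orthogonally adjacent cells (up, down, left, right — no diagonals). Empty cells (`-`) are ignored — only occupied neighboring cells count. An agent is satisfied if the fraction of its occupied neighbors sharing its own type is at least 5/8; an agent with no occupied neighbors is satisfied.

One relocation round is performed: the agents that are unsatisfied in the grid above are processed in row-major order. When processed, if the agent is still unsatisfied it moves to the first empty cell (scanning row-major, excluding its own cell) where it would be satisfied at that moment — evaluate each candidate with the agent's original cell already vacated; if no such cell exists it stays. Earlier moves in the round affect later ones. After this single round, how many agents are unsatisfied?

Initially unsatisfied (in order): (2,0), (4,0), (4,1).
  (2,0) → (0,0).
  (4,0) → (0,2).
  (4,1) → (1,1).
Resulting grid:
# - + -
# # - +
- - - -
+ + + -
- - - +
All satisfied now.

0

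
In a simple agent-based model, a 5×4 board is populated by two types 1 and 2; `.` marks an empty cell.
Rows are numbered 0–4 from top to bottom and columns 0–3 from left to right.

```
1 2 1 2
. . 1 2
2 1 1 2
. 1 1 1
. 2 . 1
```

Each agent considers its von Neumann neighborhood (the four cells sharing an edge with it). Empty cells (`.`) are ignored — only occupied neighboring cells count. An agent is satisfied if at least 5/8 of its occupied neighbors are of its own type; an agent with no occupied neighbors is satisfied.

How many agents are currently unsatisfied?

7

Row 0: (0,0)1 0/1 ✗ · (0,1)2 0/2 ✗ · (0,2)1 1/3 ✗ · (0,3)2 1/2 ✗
Row 1: (1,2)1 2/3 ✓ · (1,3)2 2/3 ✓
Row 2: (2,0)2 0/1 ✗ · (2,1)1 2/3 ✓ · (2,2)1 3/4 ✓ · (2,3)2 1/3 ✗
Row 3: (3,1)1 2/3 ✓ · (3,2)1 3/3 ✓ · (3,3)1 2/3 ✓
Row 4: (4,1)2 0/1 ✗ · (4,3)1 1/1 ✓
Unsatisfied: (0,0), (0,1), (0,2), (0,3), (2,0), (2,3), (4,1) — 7 in total.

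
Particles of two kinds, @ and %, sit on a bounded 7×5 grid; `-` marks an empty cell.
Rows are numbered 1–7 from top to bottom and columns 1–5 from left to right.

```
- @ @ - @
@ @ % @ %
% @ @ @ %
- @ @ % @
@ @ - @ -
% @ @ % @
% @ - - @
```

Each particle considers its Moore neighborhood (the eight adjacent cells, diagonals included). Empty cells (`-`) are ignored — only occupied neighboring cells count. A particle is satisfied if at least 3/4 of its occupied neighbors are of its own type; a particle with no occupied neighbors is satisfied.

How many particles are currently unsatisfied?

(1,2)@ 3/4 ok
(1,3)@ 3/4 ok
(1,5)@ 1/2 unhappy
(2,1)@ 3/4 ok
(2,2)@ 5/7 unhappy
(2,3)% 0/7 unhappy
(2,4)@ 4/7 unhappy
(2,5)% 1/4 unhappy
(3,1)% 0/4 unhappy
(3,2)@ 5/7 unhappy
(3,3)@ 6/8 ok
(3,4)@ 4/8 unhappy
(3,5)% 2/5 unhappy
(4,2)@ 5/6 ok
(4,3)@ 6/7 ok
(4,4)% 1/6 unhappy
(4,5)@ 2/4 unhappy
(5,1)@ 3/4 ok
(5,2)@ 5/6 ok
(5,4)@ 4/6 unhappy
(6,1)% 1/5 unhappy
(6,2)@ 4/6 unhappy
(6,3)@ 4/5 ok
(6,4)% 0/4 unhappy
(6,5)@ 2/3 unhappy
(7,1)% 1/3 unhappy
(7,2)@ 2/4 unhappy
(7,5)@ 1/2 unhappy
Unsatisfied: (1,5), (2,2), (2,3), (2,4), (2,5), (3,1), (3,2), (3,4), (3,5), (4,4), (4,5), (5,4), (6,1), (6,2), (6,4), (6,5), (7,1), (7,2), (7,5) — 19 in total.

19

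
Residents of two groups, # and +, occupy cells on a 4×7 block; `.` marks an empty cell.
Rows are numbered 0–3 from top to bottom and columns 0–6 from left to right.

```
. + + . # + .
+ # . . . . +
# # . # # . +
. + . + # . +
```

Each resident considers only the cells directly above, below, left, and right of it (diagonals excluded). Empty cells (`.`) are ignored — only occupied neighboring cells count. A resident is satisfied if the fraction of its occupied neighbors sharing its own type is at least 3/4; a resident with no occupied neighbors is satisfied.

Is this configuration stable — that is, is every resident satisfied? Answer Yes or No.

Row 0: (0,1)+ 1/2 unhappy · (0,2)+ 1/1 ok · (0,4)# 0/1 unhappy · (0,5)+ 0/1 unhappy
Row 1: (1,0)+ 0/2 unhappy · (1,1)# 1/3 unhappy · (1,6)+ 1/1 ok
Row 2: (2,0)# 1/2 unhappy · (2,1)# 2/3 unhappy · (2,3)# 1/2 unhappy · (2,4)# 2/2 ok · (2,6)+ 2/2 ok
Row 3: (3,1)+ 0/1 unhappy · (3,3)+ 0/2 unhappy · (3,4)# 1/2 unhappy · (3,6)+ 1/1 ok
For instance (0,1) has only 1/2 same-type neighbors, below 3/4.

No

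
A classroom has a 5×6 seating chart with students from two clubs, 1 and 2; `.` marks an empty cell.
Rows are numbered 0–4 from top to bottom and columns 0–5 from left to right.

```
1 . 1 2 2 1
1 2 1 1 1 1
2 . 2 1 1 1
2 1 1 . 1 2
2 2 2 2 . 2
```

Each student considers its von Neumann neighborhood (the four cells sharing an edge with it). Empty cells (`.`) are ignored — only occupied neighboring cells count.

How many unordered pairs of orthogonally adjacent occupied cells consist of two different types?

15

Scan each occupied cell's neighbors to the right and below so each pair is counted once.
From row 0: 4 unlike of 8 pairs (running 4/8).
From row 1: 4 unlike of 10 pairs (running 8/18).
From row 2: 3 unlike of 7 pairs (running 11/25).
From row 3: 4 unlike of 7 pairs (running 15/32).
From row 4: 0 unlike of 3 pairs (running 15/35).
Total adjacent occupied pairs: 35; unlike-type pairs: 15.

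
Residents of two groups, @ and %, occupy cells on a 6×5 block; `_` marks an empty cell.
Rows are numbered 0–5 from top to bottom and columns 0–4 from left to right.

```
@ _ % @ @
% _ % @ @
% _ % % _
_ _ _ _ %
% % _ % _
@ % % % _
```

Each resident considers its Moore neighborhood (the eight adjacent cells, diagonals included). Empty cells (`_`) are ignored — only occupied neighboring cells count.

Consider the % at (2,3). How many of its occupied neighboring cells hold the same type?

Occupied neighbors of (2,3): (1,2)=%, (1,3)=@, (1,4)=@, (2,2)=%, (3,4)=%.
Same type (%): 3 of 5.

3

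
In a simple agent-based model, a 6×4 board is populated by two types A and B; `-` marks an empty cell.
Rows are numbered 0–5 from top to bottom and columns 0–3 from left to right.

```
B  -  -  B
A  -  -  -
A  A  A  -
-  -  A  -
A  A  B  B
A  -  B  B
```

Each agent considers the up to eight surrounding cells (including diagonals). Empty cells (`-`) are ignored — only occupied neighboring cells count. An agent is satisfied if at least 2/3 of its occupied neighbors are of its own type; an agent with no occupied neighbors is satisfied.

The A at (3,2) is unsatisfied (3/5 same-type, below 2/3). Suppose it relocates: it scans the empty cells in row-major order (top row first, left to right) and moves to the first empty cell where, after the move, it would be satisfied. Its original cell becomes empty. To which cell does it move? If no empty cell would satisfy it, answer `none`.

(1,1)

Vacating (3,2). Empty cells in order:
  (0,1): 1/2 same-type → still unsatisfied.
  (0,2): 0/1 same-type → still unsatisfied.
  (1,1): 4/5 same-type → satisfied — stop here.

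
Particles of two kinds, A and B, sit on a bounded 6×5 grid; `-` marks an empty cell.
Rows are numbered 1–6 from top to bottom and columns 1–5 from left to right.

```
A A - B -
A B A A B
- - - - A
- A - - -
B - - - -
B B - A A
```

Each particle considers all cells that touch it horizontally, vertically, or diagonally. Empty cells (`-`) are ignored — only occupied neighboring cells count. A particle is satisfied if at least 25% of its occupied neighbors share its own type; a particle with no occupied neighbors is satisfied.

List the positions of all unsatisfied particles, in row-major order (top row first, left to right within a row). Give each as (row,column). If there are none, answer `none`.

(2,2), (4,2)

Row 1: (1,1)A 2/3 satisfied · (1,2)A 3/4 satisfied · (1,4)B 1/3 satisfied
Row 2: (2,1)A 2/3 satisfied · (2,2)B 0/4 not · (2,3)A 2/4 satisfied · (2,4)A 2/4 satisfied · (2,5)B 1/3 satisfied
Row 3: (3,5)A 1/2 satisfied
Row 4: (4,2)A 0/1 not
Row 5: (5,1)B 2/3 satisfied
Row 6: (6,1)B 2/2 satisfied · (6,2)B 2/2 satisfied · (6,4)A 1/1 satisfied · (6,5)A 1/1 satisfied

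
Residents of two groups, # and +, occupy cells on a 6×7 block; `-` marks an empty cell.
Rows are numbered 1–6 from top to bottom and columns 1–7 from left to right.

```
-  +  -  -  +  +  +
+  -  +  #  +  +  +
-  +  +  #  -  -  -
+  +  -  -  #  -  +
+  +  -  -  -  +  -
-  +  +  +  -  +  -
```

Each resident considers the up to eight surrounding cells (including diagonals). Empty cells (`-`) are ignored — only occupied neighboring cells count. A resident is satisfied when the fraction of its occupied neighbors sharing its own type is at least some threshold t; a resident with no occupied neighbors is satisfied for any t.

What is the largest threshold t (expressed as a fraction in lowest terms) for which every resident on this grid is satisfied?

(1,2)+ 2/2
(1,5)+ 3/4
(1,6)+ 5/5
(1,7)+ 3/3
(2,1)+ 2/2
(2,3)+ 3/5
(2,4)# 1/5
(2,5)+ 3/5
(2,6)+ 5/5
(2,7)+ 3/3
(3,2)+ 5/5
(3,3)+ 3/5
(3,4)# 2/5
(4,1)+ 4/4
(4,2)+ 5/5
(4,5)# 1/2
(4,7)+ 1/1
(5,1)+ 4/4
(5,2)+ 5/5
(5,6)+ 2/3
(6,2)+ 3/3
(6,3)+ 3/3
(6,4)+ 1/1
(6,6)+ 1/1
The smallest same-type fraction is 1/5 at (2,4), which reduces to 1/5. Any threshold above that leaves this resident unsatisfied.

1/5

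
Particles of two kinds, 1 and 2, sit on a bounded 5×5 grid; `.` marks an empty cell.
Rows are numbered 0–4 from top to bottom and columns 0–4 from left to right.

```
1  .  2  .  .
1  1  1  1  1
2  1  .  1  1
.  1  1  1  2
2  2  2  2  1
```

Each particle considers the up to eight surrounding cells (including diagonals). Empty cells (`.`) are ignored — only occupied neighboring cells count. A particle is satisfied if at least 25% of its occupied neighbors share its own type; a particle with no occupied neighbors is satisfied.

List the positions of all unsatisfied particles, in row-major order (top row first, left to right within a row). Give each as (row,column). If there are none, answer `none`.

(0,2), (2,0), (3,4)

(0,0)1 2/2 ok
(0,2)2 0/3 unhappy
(1,0)1 3/4 ok
(1,1)1 4/6 ok
(1,2)1 4/5 ok
(1,3)1 4/5 ok
(1,4)1 3/3 ok
(2,0)2 0/4 unhappy
(2,1)1 5/6 ok
(2,3)1 6/7 ok
(2,4)1 4/5 ok
(3,1)1 2/6 ok
(3,2)1 4/7 ok
(3,3)1 4/7 ok
(3,4)2 1/5 unhappy
(4,0)2 1/2 ok
(4,1)2 2/4 ok
(4,2)2 2/5 ok
(4,3)2 2/5 ok
(4,4)1 1/3 ok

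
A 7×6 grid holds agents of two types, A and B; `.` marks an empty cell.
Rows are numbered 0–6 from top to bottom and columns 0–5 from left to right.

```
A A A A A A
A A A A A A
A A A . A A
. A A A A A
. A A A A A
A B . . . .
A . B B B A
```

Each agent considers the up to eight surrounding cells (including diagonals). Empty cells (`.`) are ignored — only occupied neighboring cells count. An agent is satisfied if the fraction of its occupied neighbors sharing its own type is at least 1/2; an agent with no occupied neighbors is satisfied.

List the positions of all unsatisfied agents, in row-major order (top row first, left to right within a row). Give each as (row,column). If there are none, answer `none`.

(5,1), (6,5)

Row 0: (0,0)A 3/3 ok · (0,1)A 5/5 ok · (0,2)A 5/5 ok · (0,3)A 5/5 ok · (0,4)A 5/5 ok · (0,5)A 3/3 ok
Row 1: (1,0)A 5/5 ok · (1,1)A 8/8 ok · (1,2)A 7/7 ok · (1,3)A 7/7 ok · (1,4)A 7/7 ok · (1,5)A 5/5 ok
Row 2: (2,0)A 4/4 ok · (2,1)A 7/7 ok · (2,2)A 7/7 ok · (2,4)A 7/7 ok · (2,5)A 5/5 ok
Row 3: (3,1)A 6/6 ok · (3,2)A 7/7 ok · (3,3)A 7/7 ok · (3,4)A 7/7 ok · (3,5)A 5/5 ok
Row 4: (4,1)A 4/5 ok · (4,2)A 5/6 ok · (4,3)A 5/5 ok · (4,4)A 5/5 ok · (4,5)A 3/3 ok
Row 5: (5,0)A 2/3 ok · (5,1)B 1/5 unhappy
Row 6: (6,0)A 1/2 ok · (6,2)B 2/2 ok · (6,3)B 2/2 ok · (6,4)B 1/2 ok · (6,5)A 0/1 unhappy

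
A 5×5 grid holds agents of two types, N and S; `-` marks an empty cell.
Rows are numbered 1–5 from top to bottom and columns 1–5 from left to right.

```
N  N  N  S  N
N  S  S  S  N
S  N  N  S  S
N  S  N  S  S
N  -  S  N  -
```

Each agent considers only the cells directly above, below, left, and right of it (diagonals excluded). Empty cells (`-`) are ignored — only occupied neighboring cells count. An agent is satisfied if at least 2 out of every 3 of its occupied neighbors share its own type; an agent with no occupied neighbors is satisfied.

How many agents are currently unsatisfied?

Row 1: (1,1)N 2/2 ✓ · (1,2)N 2/3 ✓ · (1,3)N 1/3 ✗ · (1,4)S 1/3 ✗ · (1,5)N 1/2 ✗
Row 2: (2,1)N 1/3 ✗ · (2,2)S 1/4 ✗ · (2,3)S 2/4 ✗ · (2,4)S 3/4 ✓ · (2,5)N 1/3 ✗
Row 3: (3,1)S 0/3 ✗ · (3,2)N 1/4 ✗ · (3,3)N 2/4 ✗ · (3,4)S 3/4 ✓ · (3,5)S 2/3 ✓
Row 4: (4,1)N 1/3 ✗ · (4,2)S 0/3 ✗ · (4,3)N 1/4 ✗ · (4,4)S 2/4 ✗ · (4,5)S 2/2 ✓
Row 5: (5,1)N 1/1 ✓ · (5,3)S 0/2 ✗ · (5,4)N 0/2 ✗
Unsatisfied: (1,3), (1,4), (1,5), (2,1), (2,2), (2,3), (2,5), (3,1), (3,2), (3,3), (4,1), (4,2), (4,3), (4,4), (5,3), (5,4) — 16 in total.

16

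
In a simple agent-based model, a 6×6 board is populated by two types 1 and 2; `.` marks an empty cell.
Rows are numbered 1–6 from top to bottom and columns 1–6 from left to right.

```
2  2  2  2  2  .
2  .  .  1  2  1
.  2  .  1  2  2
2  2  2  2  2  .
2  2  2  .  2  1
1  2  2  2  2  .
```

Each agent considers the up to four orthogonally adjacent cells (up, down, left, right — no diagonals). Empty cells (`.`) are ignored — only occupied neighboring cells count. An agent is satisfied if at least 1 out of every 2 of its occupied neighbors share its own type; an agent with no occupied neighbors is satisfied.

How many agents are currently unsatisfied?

5

Row 1: (1,1)2 2/2 ✓ · (1,2)2 2/2 ✓ · (1,3)2 2/2 ✓ · (1,4)2 2/3 ✓ · (1,5)2 2/2 ✓
Row 2: (2,1)2 1/1 ✓ · (2,4)1 1/3 ✗ · (2,5)2 2/4 ✓ · (2,6)1 0/2 ✗
Row 3: (3,2)2 1/1 ✓ · (3,4)1 1/3 ✗ · (3,5)2 3/4 ✓ · (3,6)2 1/2 ✓
Row 4: (4,1)2 2/2 ✓ · (4,2)2 4/4 ✓ · (4,3)2 3/3 ✓ · (4,4)2 2/3 ✓ · (4,5)2 3/3 ✓
Row 5: (5,1)2 2/3 ✓ · (5,2)2 4/4 ✓ · (5,3)2 3/3 ✓ · (5,5)2 2/3 ✓ · (5,6)1 0/1 ✗
Row 6: (6,1)1 0/2 ✗ · (6,2)2 2/3 ✓ · (6,3)2 3/3 ✓ · (6,4)2 2/2 ✓ · (6,5)2 2/2 ✓
Unsatisfied: (2,4), (2,6), (3,4), (5,6), (6,1) — 5 in total.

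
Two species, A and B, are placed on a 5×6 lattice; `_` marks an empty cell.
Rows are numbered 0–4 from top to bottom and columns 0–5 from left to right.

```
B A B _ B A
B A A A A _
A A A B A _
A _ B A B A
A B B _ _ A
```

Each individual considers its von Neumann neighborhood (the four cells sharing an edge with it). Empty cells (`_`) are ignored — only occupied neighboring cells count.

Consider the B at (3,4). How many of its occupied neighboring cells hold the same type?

0

Occupied neighbors of (3,4): (2,4)=A, (3,3)=A, (3,5)=A.
Same type (B): 0 of 3.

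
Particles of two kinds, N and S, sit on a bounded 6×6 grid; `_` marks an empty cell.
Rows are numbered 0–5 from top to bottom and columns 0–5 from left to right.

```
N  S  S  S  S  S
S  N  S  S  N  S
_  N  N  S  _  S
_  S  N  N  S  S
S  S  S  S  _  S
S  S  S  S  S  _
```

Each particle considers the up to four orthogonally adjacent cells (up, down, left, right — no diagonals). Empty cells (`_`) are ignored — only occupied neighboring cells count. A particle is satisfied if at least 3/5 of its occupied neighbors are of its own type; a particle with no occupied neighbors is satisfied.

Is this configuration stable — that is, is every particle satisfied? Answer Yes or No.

No

(0,0)N 0/2 not
(0,1)S 1/3 not
(0,2)S 3/3 satisfied
(0,3)S 3/3 satisfied
(0,4)S 2/3 satisfied
(0,5)S 2/2 satisfied
(1,0)S 0/2 not
(1,1)N 1/4 not
(1,2)S 2/4 not
(1,3)S 3/4 satisfied
(1,4)N 0/3 not
(1,5)S 2/3 satisfied
(2,1)N 2/3 satisfied
(2,2)N 2/4 not
(2,3)S 1/3 not
(2,5)S 2/2 satisfied
(3,1)S 1/3 not
(3,2)N 2/4 not
(3,3)N 1/4 not
(3,4)S 1/2 not
(3,5)S 3/3 satisfied
(4,0)S 2/2 satisfied
(4,1)S 4/4 satisfied
(4,2)S 3/4 satisfied
(4,3)S 2/3 satisfied
(4,5)S 1/1 satisfied
(5,0)S 2/2 satisfied
(5,1)S 3/3 satisfied
(5,2)S 3/3 satisfied
(5,3)S 3/3 satisfied
(5,4)S 1/1 satisfied
For instance (0,0) has only 0/2 same-type neighbors, below 3/5.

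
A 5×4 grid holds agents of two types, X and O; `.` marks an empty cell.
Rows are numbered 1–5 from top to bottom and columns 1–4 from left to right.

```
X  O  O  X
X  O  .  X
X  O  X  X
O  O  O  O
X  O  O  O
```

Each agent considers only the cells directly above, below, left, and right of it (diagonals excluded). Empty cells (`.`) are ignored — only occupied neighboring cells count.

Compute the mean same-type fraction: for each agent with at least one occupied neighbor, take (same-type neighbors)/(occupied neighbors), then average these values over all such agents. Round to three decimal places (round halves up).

(1,1)X 1/2
(1,2)O 2/3
(1,3)O 1/2
(1,4)X 1/2
(2,1)X 2/3
(2,2)O 2/3
(2,4)X 2/2
(3,1)X 1/3
(3,2)O 2/4
(3,3)X 1/3
(3,4)X 2/3
(4,1)O 1/3
(4,2)O 4/4
(4,3)O 3/4
(4,4)O 2/3
(5,1)X 0/2
(5,2)O 2/3
(5,3)O 3/3
(5,4)O 2/2
Sum over 19 agents: 1/2 + 2/3 + 1/2 + 1/2 + 2/3 + 2/3 + 2/2 + 1/3 + 2/4 + 1/3 + 2/3 + 1/3 + 4/4 + 3/4 + 2/3 + 0/2 + 2/3 + 3/3 + 2/2 = 47/4; mean = 47/4 ÷ 19 = 47/76 = 0.618421… → 0.618.

0.618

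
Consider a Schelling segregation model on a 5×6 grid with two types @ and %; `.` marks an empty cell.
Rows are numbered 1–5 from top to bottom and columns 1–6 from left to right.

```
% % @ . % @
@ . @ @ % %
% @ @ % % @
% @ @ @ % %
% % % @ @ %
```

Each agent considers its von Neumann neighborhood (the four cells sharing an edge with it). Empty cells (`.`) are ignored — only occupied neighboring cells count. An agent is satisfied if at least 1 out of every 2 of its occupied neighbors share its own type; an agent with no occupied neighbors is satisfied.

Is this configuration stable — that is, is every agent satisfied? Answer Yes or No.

(1,1)% 1/2 ok
(1,2)% 1/2 ok
(1,3)@ 1/2 ok
(1,5)% 1/2 ok
(1,6)@ 0/2 unhappy
(2,1)@ 0/2 unhappy
(2,3)@ 3/3 ok
(2,4)@ 1/3 unhappy
(2,5)% 3/4 ok
(2,6)% 1/3 unhappy
(3,1)% 1/3 unhappy
(3,2)@ 2/3 ok
(3,3)@ 3/4 ok
(3,4)% 1/4 unhappy
(3,5)% 3/4 ok
(3,6)@ 0/3 unhappy
(4,1)% 2/3 ok
(4,2)@ 2/4 ok
(4,3)@ 3/4 ok
(4,4)@ 2/4 ok
(4,5)% 2/4 ok
(4,6)% 2/3 ok
(5,1)% 2/2 ok
(5,2)% 2/3 ok
(5,3)% 1/3 unhappy
(5,4)@ 2/3 ok
(5,5)@ 1/3 unhappy
(5,6)% 1/2 ok
For instance (1,6) has only 0/2 same-type neighbors, below 1/2.

No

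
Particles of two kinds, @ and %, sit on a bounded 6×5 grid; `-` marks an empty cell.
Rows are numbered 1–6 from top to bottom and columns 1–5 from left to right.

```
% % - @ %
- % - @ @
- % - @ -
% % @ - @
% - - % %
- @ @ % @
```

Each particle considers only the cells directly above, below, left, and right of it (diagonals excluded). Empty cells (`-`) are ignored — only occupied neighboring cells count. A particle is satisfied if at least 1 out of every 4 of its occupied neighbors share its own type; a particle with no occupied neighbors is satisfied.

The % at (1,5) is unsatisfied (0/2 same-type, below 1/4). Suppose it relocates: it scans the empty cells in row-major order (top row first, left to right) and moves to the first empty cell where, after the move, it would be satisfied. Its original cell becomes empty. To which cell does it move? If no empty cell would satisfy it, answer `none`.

(1,3)

Vacating (1,5). Empty cells in order:
  (1,3): 1/2 same-type → satisfied — stop here.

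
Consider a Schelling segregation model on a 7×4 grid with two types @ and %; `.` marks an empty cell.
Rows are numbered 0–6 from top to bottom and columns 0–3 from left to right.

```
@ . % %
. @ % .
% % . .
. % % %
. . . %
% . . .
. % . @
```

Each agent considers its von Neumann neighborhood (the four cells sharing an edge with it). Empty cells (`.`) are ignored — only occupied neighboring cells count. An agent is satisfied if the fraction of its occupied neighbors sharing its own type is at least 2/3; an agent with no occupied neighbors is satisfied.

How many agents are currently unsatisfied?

2

Row 0: (0,0)@ 0/0 ok · (0,2)% 2/2 ok · (0,3)% 1/1 ok
Row 1: (1,1)@ 0/2 unhappy · (1,2)% 1/2 unhappy
Row 2: (2,0)% 1/1 ok · (2,1)% 2/3 ok
Row 3: (3,1)% 2/2 ok · (3,2)% 2/2 ok · (3,3)% 2/2 ok
Row 4: (4,3)% 1/1 ok
Row 5: (5,0)% 0/0 ok
Row 6: (6,1)% 0/0 ok · (6,3)@ 0/0 ok
Unsatisfied: (1,1), (1,2) — 2 in total.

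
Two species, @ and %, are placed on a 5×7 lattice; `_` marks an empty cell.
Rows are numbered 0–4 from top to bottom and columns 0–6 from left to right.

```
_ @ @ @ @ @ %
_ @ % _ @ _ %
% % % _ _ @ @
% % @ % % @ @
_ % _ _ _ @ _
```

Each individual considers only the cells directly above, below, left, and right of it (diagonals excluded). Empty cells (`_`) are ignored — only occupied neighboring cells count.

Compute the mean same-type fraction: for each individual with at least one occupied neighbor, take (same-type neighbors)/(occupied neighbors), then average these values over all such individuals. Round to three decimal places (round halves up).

Row 0: (0,1)@ 2/2 · (0,2)@ 2/3 · (0,3)@ 2/2 · (0,4)@ 3/3 · (0,5)@ 1/2 · (0,6)% 1/2
Row 1: (1,1)@ 1/3 · (1,2)% 1/3 · (1,4)@ 1/1 · (1,6)% 1/2
Row 2: (2,0)% 2/2 · (2,1)% 3/4 · (2,2)% 2/3 · (2,5)@ 2/2 · (2,6)@ 2/3
Row 3: (3,0)% 2/2 · (3,1)% 3/4 · (3,2)@ 0/3 · (3,3)% 1/2 · (3,4)% 1/2 · (3,5)@ 3/4 · (3,6)@ 2/2
Row 4: (4,1)% 1/1 · (4,5)@ 1/1
Sum over 24 individuals: 2/2 + 2/3 + 2/2 + 3/3 + 1/2 + 1/2 + 1/3 + 1/3 + 1/1 + 1/2 + 2/2 + 3/4 + 2/3 + 2/2 + 2/3 + 2/2 + 3/4 + 0/3 + 1/2 + 1/2 + 3/4 + 2/2 + 1/1 + 1/1 = 209/12; mean = 209/12 ÷ 24 = 209/288 = 0.725694… → 0.726.

0.726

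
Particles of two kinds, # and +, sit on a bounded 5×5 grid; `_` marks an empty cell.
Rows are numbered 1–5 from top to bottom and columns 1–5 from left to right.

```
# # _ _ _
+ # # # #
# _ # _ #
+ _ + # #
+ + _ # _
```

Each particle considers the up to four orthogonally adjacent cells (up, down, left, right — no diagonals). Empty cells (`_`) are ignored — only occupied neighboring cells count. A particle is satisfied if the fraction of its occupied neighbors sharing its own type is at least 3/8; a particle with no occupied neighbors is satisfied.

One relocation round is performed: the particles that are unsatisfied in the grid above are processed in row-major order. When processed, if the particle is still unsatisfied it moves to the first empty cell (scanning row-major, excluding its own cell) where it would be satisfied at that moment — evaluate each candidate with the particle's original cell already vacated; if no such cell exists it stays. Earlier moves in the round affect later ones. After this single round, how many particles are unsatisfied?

Initially unsatisfied (in order): (2,1), (3,1), (4,3).
  (2,1) → (4,2).
  (3,1) → (1,3).
  (4,3) → (3,1).
Resulting grid:
# # # _ _
_ # # # #
+ _ # _ #
+ + _ # #
+ + _ # _
All satisfied now.

0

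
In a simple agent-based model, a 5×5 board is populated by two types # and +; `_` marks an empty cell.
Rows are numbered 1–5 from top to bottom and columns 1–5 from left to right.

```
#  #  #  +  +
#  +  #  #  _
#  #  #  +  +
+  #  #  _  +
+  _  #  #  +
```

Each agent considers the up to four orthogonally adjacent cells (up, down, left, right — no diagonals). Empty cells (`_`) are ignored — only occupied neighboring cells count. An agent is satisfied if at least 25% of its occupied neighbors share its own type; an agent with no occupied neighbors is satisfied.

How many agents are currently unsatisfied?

1

(1,1)# 2/2 ✓
(1,2)# 2/3 ✓
(1,3)# 2/3 ✓
(1,4)+ 1/3 ✓
(1,5)+ 1/1 ✓
(2,1)# 2/3 ✓
(2,2)+ 0/4 ✗
(2,3)# 3/4 ✓
(2,4)# 1/3 ✓
(3,1)# 2/3 ✓
(3,2)# 3/4 ✓
(3,3)# 3/4 ✓
(3,4)+ 1/3 ✓
(3,5)+ 2/2 ✓
(4,1)+ 1/3 ✓
(4,2)# 2/3 ✓
(4,3)# 3/3 ✓
(4,5)+ 2/2 ✓
(5,1)+ 1/1 ✓
(5,3)# 2/2 ✓
(5,4)# 1/2 ✓
(5,5)+ 1/2 ✓
Unsatisfied: (2,2) — 1 in total.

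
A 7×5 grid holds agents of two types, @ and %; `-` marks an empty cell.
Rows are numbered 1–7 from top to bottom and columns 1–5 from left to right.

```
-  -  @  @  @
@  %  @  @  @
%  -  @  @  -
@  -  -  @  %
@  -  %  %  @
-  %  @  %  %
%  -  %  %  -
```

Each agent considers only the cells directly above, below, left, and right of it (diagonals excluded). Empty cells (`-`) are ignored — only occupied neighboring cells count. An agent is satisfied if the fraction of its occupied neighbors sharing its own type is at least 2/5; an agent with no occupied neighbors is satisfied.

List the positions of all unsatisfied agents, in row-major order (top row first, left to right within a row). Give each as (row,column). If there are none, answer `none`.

(2,1), (2,2), (3,1), (4,4), (4,5), (5,5), (6,2), (6,3)

Row 1: (1,3)@ 2/2 ✓ · (1,4)@ 3/3 ✓ · (1,5)@ 2/2 ✓
Row 2: (2,1)@ 0/2 ✗ · (2,2)% 0/2 ✗ · (2,3)@ 3/4 ✓ · (2,4)@ 4/4 ✓ · (2,5)@ 2/2 ✓
Row 3: (3,1)% 0/2 ✗ · (3,3)@ 2/2 ✓ · (3,4)@ 3/3 ✓
Row 4: (4,1)@ 1/2 ✓ · (4,4)@ 1/3 ✗ · (4,5)% 0/2 ✗
Row 5: (5,1)@ 1/1 ✓ · (5,3)% 1/2 ✓ · (5,4)% 2/4 ✓ · (5,5)@ 0/3 ✗
Row 6: (6,2)% 0/1 ✗ · (6,3)@ 0/4 ✗ · (6,4)% 3/4 ✓ · (6,5)% 1/2 ✓
Row 7: (7,1)% 0/0 ✓ · (7,3)% 1/2 ✓ · (7,4)% 2/2 ✓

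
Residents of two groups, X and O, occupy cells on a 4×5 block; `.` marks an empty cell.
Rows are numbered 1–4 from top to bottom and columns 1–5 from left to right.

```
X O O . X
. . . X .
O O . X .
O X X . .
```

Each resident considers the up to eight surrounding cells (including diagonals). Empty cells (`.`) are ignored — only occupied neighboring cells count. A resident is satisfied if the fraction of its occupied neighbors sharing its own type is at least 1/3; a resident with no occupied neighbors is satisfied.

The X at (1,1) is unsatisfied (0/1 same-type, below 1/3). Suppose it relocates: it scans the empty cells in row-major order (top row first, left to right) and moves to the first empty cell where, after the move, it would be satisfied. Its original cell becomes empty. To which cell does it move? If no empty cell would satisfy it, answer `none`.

(1,4)

Vacating (1,1). Empty cells in order:
  (1,4): 2/3 same-type → satisfied — stop here.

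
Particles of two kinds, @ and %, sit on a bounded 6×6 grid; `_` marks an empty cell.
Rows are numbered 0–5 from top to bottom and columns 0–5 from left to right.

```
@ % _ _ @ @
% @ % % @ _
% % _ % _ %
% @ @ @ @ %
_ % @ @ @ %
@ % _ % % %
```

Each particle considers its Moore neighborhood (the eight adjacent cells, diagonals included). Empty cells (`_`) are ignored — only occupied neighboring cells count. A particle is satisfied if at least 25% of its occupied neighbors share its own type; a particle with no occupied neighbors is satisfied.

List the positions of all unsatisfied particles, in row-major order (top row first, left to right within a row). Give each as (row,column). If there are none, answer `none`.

(1,1), (5,0)

(0,0)@ 1/3 satisfied
(0,1)% 2/4 satisfied
(0,4)@ 2/3 satisfied
(0,5)@ 2/2 satisfied
(1,0)% 3/5 satisfied
(1,1)@ 1/6 not
(1,2)% 4/5 satisfied
(1,3)% 2/4 satisfied
(1,4)@ 2/5 satisfied
(2,0)% 3/5 satisfied
(2,1)% 4/7 satisfied
(2,3)% 2/6 satisfied
(2,5)% 1/3 satisfied
(3,0)% 3/4 satisfied
(3,1)@ 2/6 satisfied
(3,2)@ 4/7 satisfied
(3,3)@ 5/6 satisfied
(3,4)@ 3/7 satisfied
(3,5)% 2/4 satisfied
(4,1)% 2/6 satisfied
(4,2)@ 4/7 satisfied
(4,3)@ 5/7 satisfied
(4,4)@ 3/8 satisfied
(4,5)% 3/5 satisfied
(5,0)@ 0/2 not
(5,1)% 1/3 satisfied
(5,3)% 1/4 satisfied
(5,4)% 3/5 satisfied
(5,5)% 2/3 satisfied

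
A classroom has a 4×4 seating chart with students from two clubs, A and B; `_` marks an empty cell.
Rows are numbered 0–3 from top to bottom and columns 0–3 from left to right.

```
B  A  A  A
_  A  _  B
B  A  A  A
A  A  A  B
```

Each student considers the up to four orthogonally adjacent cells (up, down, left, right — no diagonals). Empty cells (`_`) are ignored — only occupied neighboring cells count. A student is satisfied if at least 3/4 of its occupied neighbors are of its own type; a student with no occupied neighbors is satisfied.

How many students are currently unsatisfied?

9

(0,0)B 0/1 not
(0,1)A 2/3 not
(0,2)A 2/2 satisfied
(0,3)A 1/2 not
(1,1)A 2/2 satisfied
(1,3)B 0/2 not
(2,0)B 0/2 not
(2,1)A 3/4 satisfied
(2,2)A 3/3 satisfied
(2,3)A 1/3 not
(3,0)A 1/2 not
(3,1)A 3/3 satisfied
(3,2)A 2/3 not
(3,3)B 0/2 not
Unsatisfied: (0,0), (0,1), (0,3), (1,3), (2,0), (2,3), (3,0), (3,2), (3,3) — 9 in total.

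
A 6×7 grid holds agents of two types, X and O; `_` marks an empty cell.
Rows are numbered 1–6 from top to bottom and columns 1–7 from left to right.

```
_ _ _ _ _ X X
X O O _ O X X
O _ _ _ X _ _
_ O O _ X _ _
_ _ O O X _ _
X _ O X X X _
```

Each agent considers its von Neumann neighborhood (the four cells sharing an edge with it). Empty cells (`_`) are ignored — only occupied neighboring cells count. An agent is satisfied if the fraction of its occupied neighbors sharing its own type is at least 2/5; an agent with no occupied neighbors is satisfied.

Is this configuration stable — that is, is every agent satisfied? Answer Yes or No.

Row 1: (1,6)X 2/2 ✓ · (1,7)X 2/2 ✓
Row 2: (2,1)X 0/2 ✗ · (2,2)O 1/2 ✓ · (2,3)O 1/1 ✓ · (2,5)O 0/2 ✗ · (2,6)X 2/3 ✓ · (2,7)X 2/2 ✓
Row 3: (3,1)O 0/1 ✗ · (3,5)X 1/2 ✓
Row 4: (4,2)O 1/1 ✓ · (4,3)O 2/2 ✓ · (4,5)X 2/2 ✓
Row 5: (5,3)O 3/3 ✓ · (5,4)O 1/3 ✗ · (5,5)X 2/3 ✓
Row 6: (6,1)X 0/0 ✓ · (6,3)O 1/2 ✓ · (6,4)X 1/3 ✗ · (6,5)X 3/3 ✓ · (6,6)X 1/1 ✓
For instance (2,1) has only 0/2 same-type neighbors, below 2/5.

No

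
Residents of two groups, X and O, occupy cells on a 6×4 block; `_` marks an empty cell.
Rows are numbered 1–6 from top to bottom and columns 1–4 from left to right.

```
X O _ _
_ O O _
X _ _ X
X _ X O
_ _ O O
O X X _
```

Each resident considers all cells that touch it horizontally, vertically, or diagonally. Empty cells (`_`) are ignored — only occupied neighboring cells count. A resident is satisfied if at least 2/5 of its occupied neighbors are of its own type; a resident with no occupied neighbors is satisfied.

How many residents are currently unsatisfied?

6

Row 1: (1,1)X 0/2 unhappy · (1,2)O 2/3 ok
Row 2: (2,2)O 2/4 ok · (2,3)O 2/3 ok
Row 3: (3,1)X 1/2 ok · (3,4)X 1/3 unhappy
Row 4: (4,1)X 1/1 ok · (4,3)X 1/4 unhappy · (4,4)O 2/4 ok
Row 5: (5,3)O 2/5 ok · (5,4)O 2/4 ok
Row 6: (6,1)O 0/1 unhappy · (6,2)X 1/3 unhappy · (6,3)X 1/3 unhappy
Unsatisfied: (1,1), (3,4), (4,3), (6,1), (6,2), (6,3) — 6 in total.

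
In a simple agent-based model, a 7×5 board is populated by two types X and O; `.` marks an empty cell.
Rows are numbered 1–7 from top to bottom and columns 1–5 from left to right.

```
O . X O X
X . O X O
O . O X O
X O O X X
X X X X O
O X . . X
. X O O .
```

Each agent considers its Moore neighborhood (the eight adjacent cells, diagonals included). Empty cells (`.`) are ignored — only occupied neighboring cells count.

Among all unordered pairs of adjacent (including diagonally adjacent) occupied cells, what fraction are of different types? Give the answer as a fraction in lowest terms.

39/67

Scan each occupied cell's neighbors to the right and below (and the two forward diagonals) so each pair is counted once.
Row 1: O(1,1)–X(2,1)≠ X(1,3)–O(1,4)≠ X(1,3)–O(2,3)≠ X(1,3)–X(2,4)= O(1,4)–X(1,5)≠ O(1,4)–X(2,4)≠ O(1,4)–O(2,5)= O(1,4)–O(2,3)= X(1,5)–O(2,5)≠ X(1,5)–X(2,4)=  → 6/10 unlike.
Row 2: X(2,1)–O(3,1)≠ O(2,3)–X(2,4)≠ O(2,3)–O(3,3)= O(2,3)–X(3,4)≠ X(2,4)–O(2,5)≠ X(2,4)–X(3,4)= X(2,4)–O(3,5)≠ X(2,4)–O(3,3)≠ O(2,5)–O(3,5)= O(2,5)–X(3,4)≠  → 7/10 unlike.
Row 3: O(3,1)–X(4,1)≠ O(3,1)–O(4,2)= O(3,3)–X(3,4)≠ O(3,3)–O(4,3)= O(3,3)–X(4,4)≠ O(3,3)–O(4,2)= X(3,4)–O(3,5)≠ X(3,4)–X(4,4)= X(3,4)–X(4,5)= X(3,4)–O(4,3)≠ O(3,5)–X(4,5)≠ O(3,5)–X(4,4)≠  → 7/12 unlike.
Row 4: X(4,1)–O(4,2)≠ X(4,1)–X(5,1)= X(4,1)–X(5,2)= O(4,2)–O(4,3)= O(4,2)–X(5,2)≠ O(4,2)–X(5,3)≠ O(4,2)–X(5,1)≠ O(4,3)–X(4,4)≠ O(4,3)–X(5,3)≠ O(4,3)–X(5,4)≠ O(4,3)–X(5,2)≠ X(4,4)–X(4,5)= X(4,4)–X(5,4)= X(4,4)–O(5,5)≠ X(4,4)–X(5,3)= X(4,5)–O(5,5)≠ X(4,5)–X(5,4)=  → 10/17 unlike.
Row 5: X(5,1)–X(5,2)= X(5,1)–O(6,1)≠ X(5,1)–X(6,2)= X(5,2)–X(5,3)= X(5,2)–X(6,2)= X(5,2)–O(6,1)≠ X(5,3)–X(5,4)= X(5,3)–X(6,2)= X(5,4)–O(5,5)≠ X(5,4)–X(6,5)= O(5,5)–X(6,5)≠  → 4/11 unlike.
Row 6: O(6,1)–X(6,2)≠ O(6,1)–X(7,2)≠ X(6,2)–X(7,2)= X(6,2)–O(7,3)≠ X(6,5)–O(7,4)≠  → 4/5 unlike.
Row 7: X(7,2)–O(7,3)≠ O(7,3)–O(7,4)=  → 1/2 unlike.
Total adjacent occupied pairs: 67; unlike-type pairs: 39.
39/67 is already in lowest terms.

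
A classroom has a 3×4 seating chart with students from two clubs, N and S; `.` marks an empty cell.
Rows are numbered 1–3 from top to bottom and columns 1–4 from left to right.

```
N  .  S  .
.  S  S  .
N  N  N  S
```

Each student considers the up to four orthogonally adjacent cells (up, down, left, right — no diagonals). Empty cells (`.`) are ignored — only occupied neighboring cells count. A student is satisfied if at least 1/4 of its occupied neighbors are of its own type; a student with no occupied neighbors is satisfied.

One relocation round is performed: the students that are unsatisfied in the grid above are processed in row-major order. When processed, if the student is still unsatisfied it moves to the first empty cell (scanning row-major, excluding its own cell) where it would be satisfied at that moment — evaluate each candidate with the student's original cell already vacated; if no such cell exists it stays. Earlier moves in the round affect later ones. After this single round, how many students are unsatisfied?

1

Initially unsatisfied (in order): (3,4).
  (3,4) → (1,2).
Resulting grid:
N S S .
. S S .
N N N .
Unsatisfied now: (1,1).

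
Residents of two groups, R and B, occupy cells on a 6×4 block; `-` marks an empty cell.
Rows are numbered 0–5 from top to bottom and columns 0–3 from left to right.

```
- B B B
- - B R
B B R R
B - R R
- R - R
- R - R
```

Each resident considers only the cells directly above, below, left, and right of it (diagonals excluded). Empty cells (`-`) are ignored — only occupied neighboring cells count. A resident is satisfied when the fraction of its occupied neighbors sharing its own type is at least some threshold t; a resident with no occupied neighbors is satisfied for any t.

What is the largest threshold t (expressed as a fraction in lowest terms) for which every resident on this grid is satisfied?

(0,1)B 1/1
(0,2)B 3/3
(0,3)B 1/2
(1,2)B 1/3
(1,3)R 1/3
(2,0)B 2/2
(2,1)B 1/2
(2,2)R 2/4
(2,3)R 3/3
(3,0)B 1/1
(3,2)R 2/2
(3,3)R 3/3
(4,1)R 1/1
(4,3)R 2/2
(5,1)R 1/1
(5,3)R 1/1
The smallest same-type fraction is 1/3 at (1,2), which reduces to 1/3. Any threshold above that leaves this resident unsatisfied.

1/3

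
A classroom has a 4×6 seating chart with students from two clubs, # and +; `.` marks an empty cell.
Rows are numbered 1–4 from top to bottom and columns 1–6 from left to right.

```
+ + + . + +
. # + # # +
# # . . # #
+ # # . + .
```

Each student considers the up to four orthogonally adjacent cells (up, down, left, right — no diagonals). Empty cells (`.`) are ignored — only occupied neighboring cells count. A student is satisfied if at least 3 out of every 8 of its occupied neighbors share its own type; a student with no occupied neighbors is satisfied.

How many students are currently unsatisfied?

Row 1: (1,1)+ 1/1 ✓ · (1,2)+ 2/3 ✓ · (1,3)+ 2/2 ✓ · (1,5)+ 1/2 ✓ · (1,6)+ 2/2 ✓
Row 2: (2,2)# 1/3 ✗ · (2,3)+ 1/3 ✗ · (2,4)# 1/2 ✓ · (2,5)# 2/4 ✓ · (2,6)+ 1/3 ✗
Row 3: (3,1)# 1/2 ✓ · (3,2)# 3/3 ✓ · (3,5)# 2/3 ✓ · (3,6)# 1/2 ✓
Row 4: (4,1)+ 0/2 ✗ · (4,2)# 2/3 ✓ · (4,3)# 1/1 ✓ · (4,5)+ 0/1 ✗
Unsatisfied: (2,2), (2,3), (2,6), (4,1), (4,5) — 5 in total.

5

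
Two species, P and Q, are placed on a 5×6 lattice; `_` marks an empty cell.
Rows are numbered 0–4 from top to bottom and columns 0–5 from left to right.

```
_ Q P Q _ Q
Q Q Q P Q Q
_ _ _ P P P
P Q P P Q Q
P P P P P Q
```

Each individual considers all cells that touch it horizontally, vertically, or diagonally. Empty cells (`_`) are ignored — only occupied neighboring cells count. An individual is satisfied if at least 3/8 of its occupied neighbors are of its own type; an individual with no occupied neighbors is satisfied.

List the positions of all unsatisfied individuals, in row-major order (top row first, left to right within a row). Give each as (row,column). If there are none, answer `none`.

Row 0: (0,1)Q 3/4 ✓ · (0,2)P 1/5 ✗ · (0,3)Q 2/4 ✓ · (0,5)Q 2/2 ✓
Row 1: (1,0)Q 2/2 ✓ · (1,1)Q 3/4 ✓ · (1,2)Q 3/6 ✓ · (1,3)P 3/6 ✓ · (1,4)Q 3/7 ✓ · (1,5)Q 2/4 ✓
Row 2: (2,3)P 4/7 ✓ · (2,4)P 4/8 ✓ · (2,5)P 1/5 ✗
Row 3: (3,0)P 2/3 ✓ · (3,1)Q 0/5 ✗ · (3,2)P 5/6 ✓ · (3,3)P 6/7 ✓ · (3,4)Q 2/8 ✗ · (3,5)Q 2/5 ✓
Row 4: (4,0)P 2/3 ✓ · (4,1)P 4/5 ✓ · (4,2)P 4/5 ✓ · (4,3)P 4/5 ✓ · (4,4)P 2/5 ✓ · (4,5)Q 2/3 ✓

(0,2), (2,5), (3,1), (3,4)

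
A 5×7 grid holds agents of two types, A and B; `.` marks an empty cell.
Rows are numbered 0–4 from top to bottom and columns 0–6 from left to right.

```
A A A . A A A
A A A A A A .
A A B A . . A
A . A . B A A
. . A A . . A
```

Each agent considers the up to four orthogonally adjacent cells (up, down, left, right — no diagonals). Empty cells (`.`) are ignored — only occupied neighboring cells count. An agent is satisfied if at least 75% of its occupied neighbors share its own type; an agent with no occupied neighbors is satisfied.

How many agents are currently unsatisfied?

Row 0: (0,0)A 2/2 satisfied · (0,1)A 3/3 satisfied · (0,2)A 2/2 satisfied · (0,4)A 2/2 satisfied · (0,5)A 3/3 satisfied · (0,6)A 1/1 satisfied
Row 1: (1,0)A 3/3 satisfied · (1,1)A 4/4 satisfied · (1,2)A 3/4 satisfied · (1,3)A 3/3 satisfied · (1,4)A 3/3 satisfied · (1,5)A 2/2 satisfied
Row 2: (2,0)A 3/3 satisfied · (2,1)A 2/3 not · (2,2)B 0/4 not · (2,3)A 1/2 not · (2,6)A 1/1 satisfied
Row 3: (3,0)A 1/1 satisfied · (3,2)A 1/2 not · (3,4)B 0/1 not · (3,5)A 1/2 not · (3,6)A 3/3 satisfied
Row 4: (4,2)A 2/2 satisfied · (4,3)A 1/1 satisfied · (4,6)A 1/1 satisfied
Unsatisfied: (2,1), (2,2), (2,3), (3,2), (3,4), (3,5) — 6 in total.

6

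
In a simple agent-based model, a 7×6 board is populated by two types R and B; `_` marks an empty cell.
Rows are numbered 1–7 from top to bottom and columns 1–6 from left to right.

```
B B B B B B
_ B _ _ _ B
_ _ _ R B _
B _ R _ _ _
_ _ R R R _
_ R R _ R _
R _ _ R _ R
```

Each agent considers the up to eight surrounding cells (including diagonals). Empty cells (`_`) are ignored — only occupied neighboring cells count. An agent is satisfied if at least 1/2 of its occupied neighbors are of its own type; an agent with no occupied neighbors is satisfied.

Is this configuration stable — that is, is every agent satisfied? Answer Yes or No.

Row 1: (1,1)B 2/2 ok · (1,2)B 3/3 ok · (1,3)B 3/3 ok · (1,4)B 2/2 ok · (1,5)B 3/3 ok · (1,6)B 2/2 ok
Row 2: (2,2)B 3/3 ok · (2,6)B 3/3 ok
Row 3: (3,4)R 1/2 ok · (3,5)B 1/2 ok
Row 4: (4,1)B 0/0 ok · (4,3)R 3/3 ok
Row 5: (5,3)R 4/4 ok · (5,4)R 5/5 ok · (5,5)R 2/2 ok
Row 6: (6,2)R 3/3 ok · (6,3)R 4/4 ok · (6,5)R 4/4 ok
Row 7: (7,1)R 1/1 ok · (7,4)R 2/2 ok · (7,6)R 1/1 ok
All meet the threshold, so the configuration is stable.

Yes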